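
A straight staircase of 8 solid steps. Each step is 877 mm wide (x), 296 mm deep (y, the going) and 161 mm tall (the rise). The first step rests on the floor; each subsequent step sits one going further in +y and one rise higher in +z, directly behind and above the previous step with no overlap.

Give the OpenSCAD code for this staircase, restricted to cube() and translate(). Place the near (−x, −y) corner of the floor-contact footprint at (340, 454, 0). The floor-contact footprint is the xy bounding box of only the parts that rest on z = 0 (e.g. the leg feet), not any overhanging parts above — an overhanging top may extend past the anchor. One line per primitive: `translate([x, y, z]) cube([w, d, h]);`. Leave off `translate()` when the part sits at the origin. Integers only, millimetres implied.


translate([340, 454, 0]) cube([877, 296, 161]);
translate([340, 750, 161]) cube([877, 296, 161]);
translate([340, 1046, 322]) cube([877, 296, 161]);
translate([340, 1342, 483]) cube([877, 296, 161]);
translate([340, 1638, 644]) cube([877, 296, 161]);
translate([340, 1934, 805]) cube([877, 296, 161]);
translate([340, 2230, 966]) cube([877, 296, 161]);
translate([340, 2526, 1127]) cube([877, 296, 161]);


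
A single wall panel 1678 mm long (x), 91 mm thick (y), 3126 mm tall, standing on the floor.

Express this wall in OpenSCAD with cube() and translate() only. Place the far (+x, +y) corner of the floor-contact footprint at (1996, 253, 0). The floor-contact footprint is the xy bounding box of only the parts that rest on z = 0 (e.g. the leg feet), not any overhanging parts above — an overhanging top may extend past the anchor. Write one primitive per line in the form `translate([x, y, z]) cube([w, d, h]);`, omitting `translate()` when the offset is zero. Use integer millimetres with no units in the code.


translate([318, 162, 0]) cube([1678, 91, 3126]);


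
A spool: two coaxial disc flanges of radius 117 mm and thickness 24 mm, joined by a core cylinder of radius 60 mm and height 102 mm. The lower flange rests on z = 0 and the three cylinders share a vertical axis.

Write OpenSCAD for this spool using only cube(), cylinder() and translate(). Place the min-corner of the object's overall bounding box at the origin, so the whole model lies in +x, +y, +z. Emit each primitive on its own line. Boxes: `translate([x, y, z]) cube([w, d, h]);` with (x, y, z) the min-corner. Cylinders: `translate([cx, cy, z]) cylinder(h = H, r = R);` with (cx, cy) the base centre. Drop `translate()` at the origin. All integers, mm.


translate([117, 117, 0]) cylinder(h = 24, r = 117);
translate([117, 117, 24]) cylinder(h = 102, r = 60);
translate([117, 117, 126]) cylinder(h = 24, r = 117);


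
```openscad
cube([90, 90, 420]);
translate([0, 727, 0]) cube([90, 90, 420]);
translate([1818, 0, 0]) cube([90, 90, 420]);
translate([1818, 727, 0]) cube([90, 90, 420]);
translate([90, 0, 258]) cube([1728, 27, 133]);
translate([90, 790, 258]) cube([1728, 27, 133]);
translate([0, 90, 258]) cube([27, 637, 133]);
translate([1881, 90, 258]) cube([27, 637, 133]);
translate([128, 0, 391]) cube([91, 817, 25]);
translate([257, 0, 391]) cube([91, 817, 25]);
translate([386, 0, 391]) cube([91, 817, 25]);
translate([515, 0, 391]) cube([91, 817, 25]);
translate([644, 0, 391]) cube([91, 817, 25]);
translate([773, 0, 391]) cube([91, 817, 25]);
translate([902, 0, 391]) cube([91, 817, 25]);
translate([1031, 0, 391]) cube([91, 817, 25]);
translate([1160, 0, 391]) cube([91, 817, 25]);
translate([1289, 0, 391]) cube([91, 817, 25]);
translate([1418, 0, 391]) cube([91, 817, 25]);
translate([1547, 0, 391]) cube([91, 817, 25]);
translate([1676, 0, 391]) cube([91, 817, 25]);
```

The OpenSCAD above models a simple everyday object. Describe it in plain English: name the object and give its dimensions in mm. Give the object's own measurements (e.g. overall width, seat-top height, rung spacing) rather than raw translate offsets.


A bed frame 1908 mm long (x) by 817 mm wide (y). Four 90×90 mm corner posts, 420 mm tall, at the corners of the footprint. Four rails of 27 mm thickness and 133 mm height run between adjacent posts with their undersides at z = 258 mm, their outer faces flush with the outside of the frame (the two x-running rails run between the posts' inner faces; the two y-running rails run between the posts' inner faces). 13 slats, each 91 mm wide (x) and 25 mm thick, lie across the top of the two x-running rails, running the full 817 mm width of the frame in y; along x they sit between the end posts with a 38 mm gap after the −x posts and between neighbouring slats, leaving 51 mm before the +x posts.


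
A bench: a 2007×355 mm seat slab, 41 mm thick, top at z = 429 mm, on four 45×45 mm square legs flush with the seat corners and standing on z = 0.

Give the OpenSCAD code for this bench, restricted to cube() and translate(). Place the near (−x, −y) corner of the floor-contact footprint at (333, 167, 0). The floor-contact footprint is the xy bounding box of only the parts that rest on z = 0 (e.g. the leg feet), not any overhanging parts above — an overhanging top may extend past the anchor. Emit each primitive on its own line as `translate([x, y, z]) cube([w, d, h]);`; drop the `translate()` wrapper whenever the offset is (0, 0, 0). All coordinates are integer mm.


translate([333, 167, 388]) cube([2007, 355, 41]);
translate([333, 167, 0]) cube([45, 45, 388]);
translate([333, 477, 0]) cube([45, 45, 388]);
translate([2295, 167, 0]) cube([45, 45, 388]);
translate([2295, 477, 0]) cube([45, 45, 388]);


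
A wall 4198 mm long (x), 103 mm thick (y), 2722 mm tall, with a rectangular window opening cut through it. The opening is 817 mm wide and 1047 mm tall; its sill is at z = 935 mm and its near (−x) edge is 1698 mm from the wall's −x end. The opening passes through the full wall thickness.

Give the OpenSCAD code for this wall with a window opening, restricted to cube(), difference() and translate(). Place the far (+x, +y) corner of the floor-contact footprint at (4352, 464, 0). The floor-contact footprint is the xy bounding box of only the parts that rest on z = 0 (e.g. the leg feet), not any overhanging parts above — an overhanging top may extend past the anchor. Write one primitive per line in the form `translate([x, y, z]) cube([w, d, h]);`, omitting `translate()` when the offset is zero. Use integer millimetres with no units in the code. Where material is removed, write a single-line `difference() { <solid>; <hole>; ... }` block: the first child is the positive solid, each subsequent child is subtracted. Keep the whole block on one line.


difference() { translate([154, 361, 0]) cube([4198, 103, 2722]); translate([1852, 361, 935]) cube([817, 103, 1047]); }


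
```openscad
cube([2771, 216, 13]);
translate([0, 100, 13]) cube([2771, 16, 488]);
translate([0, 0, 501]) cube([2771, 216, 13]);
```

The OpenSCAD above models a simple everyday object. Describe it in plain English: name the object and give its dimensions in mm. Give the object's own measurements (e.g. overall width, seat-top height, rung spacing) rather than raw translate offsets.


An I-beam lying along x, 2771 mm long. Overall section height 514 mm. Two flanges 216 mm wide (y) and 13 mm thick, one on the floor and one at the top; a web 16 mm thick runs between them, centred on the flange width.


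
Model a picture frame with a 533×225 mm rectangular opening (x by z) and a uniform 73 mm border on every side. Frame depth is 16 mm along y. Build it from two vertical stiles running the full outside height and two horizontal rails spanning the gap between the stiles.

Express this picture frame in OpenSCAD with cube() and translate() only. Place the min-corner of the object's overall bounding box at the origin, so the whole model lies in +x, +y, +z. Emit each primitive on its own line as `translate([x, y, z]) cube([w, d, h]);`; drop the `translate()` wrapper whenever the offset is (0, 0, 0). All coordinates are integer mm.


cube([73, 16, 371]);
translate([606, 0, 0]) cube([73, 16, 371]);
translate([73, 0, 0]) cube([533, 16, 73]);
translate([73, 0, 298]) cube([533, 16, 73]);


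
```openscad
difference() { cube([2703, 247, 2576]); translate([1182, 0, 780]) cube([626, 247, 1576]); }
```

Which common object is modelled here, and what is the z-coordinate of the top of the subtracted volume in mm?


A wall with a window opening. The window head height is 2356 mm.

A wall with a rectangular opening subtracted — a window. Sill at z = 780, opening 1576 mm tall, so the head is at 780 + 1576 = 2356 mm.


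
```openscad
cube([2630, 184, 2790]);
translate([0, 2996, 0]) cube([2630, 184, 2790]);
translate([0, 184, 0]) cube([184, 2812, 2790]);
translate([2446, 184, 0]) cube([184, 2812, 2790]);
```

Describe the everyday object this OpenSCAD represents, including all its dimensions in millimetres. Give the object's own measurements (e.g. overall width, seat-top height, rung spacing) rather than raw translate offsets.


The wall frame of a small rectangular building: four walls, each 2790 mm tall and 184 mm thick, enclosing a footprint 2630 mm (x) by 3180 mm (y) outside-to-outside, with no floor or roof. The front and back walls (the −y and +y sides) span the full width; the two side walls fit between them.


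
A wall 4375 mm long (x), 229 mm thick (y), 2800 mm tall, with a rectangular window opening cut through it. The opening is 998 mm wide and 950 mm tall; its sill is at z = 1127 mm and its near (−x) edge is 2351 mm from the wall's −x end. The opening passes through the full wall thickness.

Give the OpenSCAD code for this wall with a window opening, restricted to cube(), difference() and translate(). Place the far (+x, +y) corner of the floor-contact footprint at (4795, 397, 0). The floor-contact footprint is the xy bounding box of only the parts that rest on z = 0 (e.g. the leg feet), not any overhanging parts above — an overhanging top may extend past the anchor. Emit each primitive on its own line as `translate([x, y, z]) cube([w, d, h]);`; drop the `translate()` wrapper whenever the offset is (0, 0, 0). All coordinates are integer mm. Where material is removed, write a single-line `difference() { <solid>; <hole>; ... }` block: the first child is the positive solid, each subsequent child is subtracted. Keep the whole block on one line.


difference() { translate([420, 168, 0]) cube([4375, 229, 2800]); translate([2771, 168, 1127]) cube([998, 229, 950]); }


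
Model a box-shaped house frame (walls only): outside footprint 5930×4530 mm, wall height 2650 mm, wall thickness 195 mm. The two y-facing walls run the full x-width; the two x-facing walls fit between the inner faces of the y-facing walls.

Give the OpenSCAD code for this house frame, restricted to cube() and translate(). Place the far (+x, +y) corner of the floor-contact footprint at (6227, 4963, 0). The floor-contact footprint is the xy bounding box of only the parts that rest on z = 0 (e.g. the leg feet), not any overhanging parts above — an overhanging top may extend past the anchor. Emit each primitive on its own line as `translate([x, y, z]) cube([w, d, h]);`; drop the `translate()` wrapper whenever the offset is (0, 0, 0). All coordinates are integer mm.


translate([297, 433, 0]) cube([5930, 195, 2650]);
translate([297, 4768, 0]) cube([5930, 195, 2650]);
translate([297, 628, 0]) cube([195, 4140, 2650]);
translate([6032, 628, 0]) cube([195, 4140, 2650]);


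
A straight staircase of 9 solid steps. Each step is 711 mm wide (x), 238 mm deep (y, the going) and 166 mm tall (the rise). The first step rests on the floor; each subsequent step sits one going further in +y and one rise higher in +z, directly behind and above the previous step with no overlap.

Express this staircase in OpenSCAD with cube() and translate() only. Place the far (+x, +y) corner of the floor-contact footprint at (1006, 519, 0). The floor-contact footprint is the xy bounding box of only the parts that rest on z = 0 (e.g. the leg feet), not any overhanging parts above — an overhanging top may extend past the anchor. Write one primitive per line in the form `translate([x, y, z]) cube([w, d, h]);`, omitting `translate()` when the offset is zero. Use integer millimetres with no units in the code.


translate([295, 281, 0]) cube([711, 238, 166]);
translate([295, 519, 166]) cube([711, 238, 166]);
translate([295, 757, 332]) cube([711, 238, 166]);
translate([295, 995, 498]) cube([711, 238, 166]);
translate([295, 1233, 664]) cube([711, 238, 166]);
translate([295, 1471, 830]) cube([711, 238, 166]);
translate([295, 1709, 996]) cube([711, 238, 166]);
translate([295, 1947, 1162]) cube([711, 238, 166]);
translate([295, 2185, 1328]) cube([711, 238, 166]);


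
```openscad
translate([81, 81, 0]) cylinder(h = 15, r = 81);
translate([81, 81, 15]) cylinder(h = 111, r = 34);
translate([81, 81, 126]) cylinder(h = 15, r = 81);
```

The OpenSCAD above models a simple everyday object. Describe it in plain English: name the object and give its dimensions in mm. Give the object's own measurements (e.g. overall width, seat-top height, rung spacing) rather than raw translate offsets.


A spool: two coaxial disc flanges of radius 81 mm and thickness 15 mm, joined by a core cylinder of radius 34 mm and height 111 mm. The lower flange rests on z = 0 and the three cylinders share a vertical axis.


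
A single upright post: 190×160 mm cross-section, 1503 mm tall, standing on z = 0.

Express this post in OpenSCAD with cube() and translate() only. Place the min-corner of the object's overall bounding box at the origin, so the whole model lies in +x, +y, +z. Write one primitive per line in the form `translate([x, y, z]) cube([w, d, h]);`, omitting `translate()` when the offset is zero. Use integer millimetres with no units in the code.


cube([190, 160, 1503]);


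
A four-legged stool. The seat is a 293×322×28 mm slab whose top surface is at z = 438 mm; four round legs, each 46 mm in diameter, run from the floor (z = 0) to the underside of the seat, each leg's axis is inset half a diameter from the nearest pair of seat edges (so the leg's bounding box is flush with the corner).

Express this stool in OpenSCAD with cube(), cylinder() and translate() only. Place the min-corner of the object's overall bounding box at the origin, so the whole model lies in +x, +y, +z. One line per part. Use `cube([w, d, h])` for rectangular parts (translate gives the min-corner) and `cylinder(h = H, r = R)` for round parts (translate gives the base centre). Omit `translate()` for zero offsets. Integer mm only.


// leg_h = 438 - 28 = 410
translate([0, 0, 410]) cube([293, 322, 28]);
translate([23, 23, 0]) cylinder(h = 410, r = 23);
translate([270, 23, 0]) cylinder(h = 410, r = 23);
translate([23, 299, 0]) cylinder(h = 410, r = 23);
translate([270, 299, 0]) cylinder(h = 410, r = 23);


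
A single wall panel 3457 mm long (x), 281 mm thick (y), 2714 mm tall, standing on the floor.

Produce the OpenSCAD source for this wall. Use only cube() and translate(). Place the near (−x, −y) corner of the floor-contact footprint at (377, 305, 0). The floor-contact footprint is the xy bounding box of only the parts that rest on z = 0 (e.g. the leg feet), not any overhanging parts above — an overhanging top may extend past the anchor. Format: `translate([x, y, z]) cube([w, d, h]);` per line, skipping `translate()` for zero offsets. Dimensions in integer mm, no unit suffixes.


translate([377, 305, 0]) cube([3457, 281, 2714]);


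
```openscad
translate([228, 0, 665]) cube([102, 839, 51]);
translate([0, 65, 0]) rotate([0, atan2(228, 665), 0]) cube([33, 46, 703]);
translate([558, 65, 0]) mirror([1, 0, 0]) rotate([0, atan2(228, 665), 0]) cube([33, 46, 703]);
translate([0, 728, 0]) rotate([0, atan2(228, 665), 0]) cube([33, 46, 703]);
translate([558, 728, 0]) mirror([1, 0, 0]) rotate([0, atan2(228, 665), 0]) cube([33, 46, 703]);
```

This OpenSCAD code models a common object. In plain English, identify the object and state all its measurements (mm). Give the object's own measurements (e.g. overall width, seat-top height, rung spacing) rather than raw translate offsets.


A sawhorse. A 102×839×51 mm beam (x, y, z) sits on two A-frame leg pairs. Each pair is two raked legs of 33×46 mm section (46 mm along y) splaying symmetrically in x. Each leg rises 665 mm vertically over 228 mm of horizontal reach and is 703 mm long along its own axis. Every leg's outer bottom edge rests on the floor and its outer top edge meets a bottom edge of the beam — the left legs (tilting toward +x) meet the beam's −x bottom edge, the right legs (their mirror images, tilting toward −x) meet its +x bottom edge — so the leg tops tuck under the beam, the beam's underside is 665 mm above the floor, and the feet are 558 mm apart outside-to-outside with the beam centred between them. The two leg pairs are set in 65 mm from either end of the beam.


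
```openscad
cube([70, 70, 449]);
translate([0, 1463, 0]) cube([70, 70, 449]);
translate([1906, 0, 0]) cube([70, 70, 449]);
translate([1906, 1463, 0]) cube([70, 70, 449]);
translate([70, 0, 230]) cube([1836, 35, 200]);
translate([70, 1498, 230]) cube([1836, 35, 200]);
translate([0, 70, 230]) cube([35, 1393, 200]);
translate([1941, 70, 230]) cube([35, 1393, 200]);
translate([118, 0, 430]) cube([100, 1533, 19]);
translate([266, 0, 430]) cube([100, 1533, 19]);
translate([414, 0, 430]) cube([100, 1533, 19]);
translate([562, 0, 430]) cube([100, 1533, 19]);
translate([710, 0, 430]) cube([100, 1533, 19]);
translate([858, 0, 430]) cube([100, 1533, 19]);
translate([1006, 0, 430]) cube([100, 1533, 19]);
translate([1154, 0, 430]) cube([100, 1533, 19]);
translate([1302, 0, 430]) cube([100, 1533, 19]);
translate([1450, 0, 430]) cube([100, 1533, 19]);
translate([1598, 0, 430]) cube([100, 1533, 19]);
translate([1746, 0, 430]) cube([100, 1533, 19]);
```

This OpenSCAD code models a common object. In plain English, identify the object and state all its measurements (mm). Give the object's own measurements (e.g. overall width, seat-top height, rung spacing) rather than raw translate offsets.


A bed frame 1976 mm long (x) by 1533 mm wide (y). Four 70×70 mm corner posts, 449 mm tall, at the corners of the footprint. Four rails of 35 mm thickness and 200 mm height run between adjacent posts with their undersides at z = 230 mm, their outer faces flush with the outside of the frame (the two x-running rails run between the posts' inner faces; the two y-running rails run between the posts' inner faces). 12 slats, each 100 mm wide (x) and 19 mm thick, lie across the top of the two x-running rails, running the full 1533 mm width of the frame in y; along x they sit between the end posts with a 48 mm gap after the −x posts and between neighbouring slats, leaving 60 mm before the +x posts.


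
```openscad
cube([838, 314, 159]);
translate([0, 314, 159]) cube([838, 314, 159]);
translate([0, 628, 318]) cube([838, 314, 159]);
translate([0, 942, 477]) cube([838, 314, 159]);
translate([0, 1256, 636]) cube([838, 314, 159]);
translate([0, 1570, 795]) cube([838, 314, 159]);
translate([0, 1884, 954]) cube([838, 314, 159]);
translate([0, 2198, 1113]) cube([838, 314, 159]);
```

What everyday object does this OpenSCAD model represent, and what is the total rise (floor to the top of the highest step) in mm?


A staircase. The total rise is 1272 mm.

8 identical blocks, each offset up and back from the previous — a staircase. Each step is 159 mm tall and there are 8 of them, so the total rise is 8 × 159 = 1272 mm.


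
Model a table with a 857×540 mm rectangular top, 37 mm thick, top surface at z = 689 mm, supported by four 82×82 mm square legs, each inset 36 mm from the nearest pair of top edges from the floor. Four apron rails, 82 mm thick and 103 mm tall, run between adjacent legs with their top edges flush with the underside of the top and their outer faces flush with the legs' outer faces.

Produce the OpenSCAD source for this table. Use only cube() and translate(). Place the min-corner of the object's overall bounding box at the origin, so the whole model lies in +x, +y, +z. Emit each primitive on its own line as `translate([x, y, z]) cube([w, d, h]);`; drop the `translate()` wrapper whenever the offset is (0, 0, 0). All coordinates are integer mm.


translate([0, 0, 652]) cube([857, 540, 37]);
translate([36, 36, 0]) cube([82, 82, 652]);
translate([739, 36, 0]) cube([82, 82, 652]);
translate([36, 422, 0]) cube([82, 82, 652]);
translate([739, 422, 0]) cube([82, 82, 652]);
translate([118, 36, 549]) cube([621, 82, 103]);
translate([118, 422, 549]) cube([621, 82, 103]);
translate([36, 118, 549]) cube([82, 304, 103]);
translate([739, 118, 549]) cube([82, 304, 103]);


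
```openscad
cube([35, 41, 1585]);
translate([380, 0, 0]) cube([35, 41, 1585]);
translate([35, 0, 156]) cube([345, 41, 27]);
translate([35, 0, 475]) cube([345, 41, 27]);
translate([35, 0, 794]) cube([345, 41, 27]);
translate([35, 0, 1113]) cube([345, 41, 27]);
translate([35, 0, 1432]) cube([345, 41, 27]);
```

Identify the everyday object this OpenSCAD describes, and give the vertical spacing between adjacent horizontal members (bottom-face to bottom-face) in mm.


A ladder. The rung spacing is 319 mm.

Two tall 35×41 posts with 5 short bars between them — a ladder. Adjacent rungs sit at z = 156 and z = 475, so the spacing is 475 − 156 = 319 mm.


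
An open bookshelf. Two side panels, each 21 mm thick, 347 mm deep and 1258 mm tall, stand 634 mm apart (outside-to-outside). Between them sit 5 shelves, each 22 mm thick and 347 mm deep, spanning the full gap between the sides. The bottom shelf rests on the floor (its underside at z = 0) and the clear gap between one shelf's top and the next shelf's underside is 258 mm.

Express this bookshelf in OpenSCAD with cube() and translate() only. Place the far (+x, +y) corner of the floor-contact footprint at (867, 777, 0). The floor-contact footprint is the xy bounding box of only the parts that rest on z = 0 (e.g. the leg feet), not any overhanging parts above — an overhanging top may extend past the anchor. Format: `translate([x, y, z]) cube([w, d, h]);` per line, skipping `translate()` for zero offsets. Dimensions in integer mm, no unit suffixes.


translate([233, 430, 0]) cube([21, 347, 1258]);
translate([846, 430, 0]) cube([21, 347, 1258]);
translate([254, 430, 0]) cube([592, 347, 22]);
translate([254, 430, 280]) cube([592, 347, 22]);
translate([254, 430, 560]) cube([592, 347, 22]);
translate([254, 430, 840]) cube([592, 347, 22]);
translate([254, 430, 1120]) cube([592, 347, 22]);


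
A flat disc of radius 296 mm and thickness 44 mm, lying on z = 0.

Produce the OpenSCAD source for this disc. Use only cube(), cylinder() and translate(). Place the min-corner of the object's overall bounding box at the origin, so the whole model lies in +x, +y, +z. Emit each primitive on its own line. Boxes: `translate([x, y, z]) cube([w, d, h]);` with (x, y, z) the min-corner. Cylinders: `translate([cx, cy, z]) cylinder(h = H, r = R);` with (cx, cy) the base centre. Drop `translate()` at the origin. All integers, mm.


translate([296, 296, 0]) cylinder(h = 44, r = 296);


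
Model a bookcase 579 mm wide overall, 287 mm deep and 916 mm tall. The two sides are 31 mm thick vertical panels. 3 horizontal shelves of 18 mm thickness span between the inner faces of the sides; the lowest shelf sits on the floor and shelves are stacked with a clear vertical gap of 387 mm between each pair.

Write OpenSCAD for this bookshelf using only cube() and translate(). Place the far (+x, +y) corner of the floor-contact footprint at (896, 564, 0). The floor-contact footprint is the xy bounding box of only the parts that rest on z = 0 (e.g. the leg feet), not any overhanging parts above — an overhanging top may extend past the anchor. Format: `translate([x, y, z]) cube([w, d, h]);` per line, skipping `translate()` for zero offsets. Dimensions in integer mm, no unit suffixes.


translate([317, 277, 0]) cube([31, 287, 916]);
translate([865, 277, 0]) cube([31, 287, 916]);
translate([348, 277, 0]) cube([517, 287, 18]);
translate([348, 277, 405]) cube([517, 287, 18]);
translate([348, 277, 810]) cube([517, 287, 18]);


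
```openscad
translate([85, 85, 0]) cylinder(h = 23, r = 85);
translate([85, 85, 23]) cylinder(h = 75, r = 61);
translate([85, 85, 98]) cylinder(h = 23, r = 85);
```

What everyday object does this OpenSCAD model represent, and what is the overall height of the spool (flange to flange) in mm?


A spool. The overall height is 121 mm.

Three coaxial cylinders, large–small–large — a spool. Two 23 mm flanges and a 75 mm core give 23 + 75 + 23 = 121 mm.


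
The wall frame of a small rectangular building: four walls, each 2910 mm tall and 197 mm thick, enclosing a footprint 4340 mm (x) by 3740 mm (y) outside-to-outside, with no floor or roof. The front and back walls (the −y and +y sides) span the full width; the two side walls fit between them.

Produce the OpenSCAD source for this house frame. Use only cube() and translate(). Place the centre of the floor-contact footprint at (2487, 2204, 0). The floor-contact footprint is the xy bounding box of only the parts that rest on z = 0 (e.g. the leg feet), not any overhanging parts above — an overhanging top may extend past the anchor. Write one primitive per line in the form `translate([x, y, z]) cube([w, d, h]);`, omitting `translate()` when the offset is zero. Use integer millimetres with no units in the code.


translate([317, 334, 0]) cube([4340, 197, 2910]);
translate([317, 3877, 0]) cube([4340, 197, 2910]);
translate([317, 531, 0]) cube([197, 3346, 2910]);
translate([4460, 531, 0]) cube([197, 3346, 2910]);


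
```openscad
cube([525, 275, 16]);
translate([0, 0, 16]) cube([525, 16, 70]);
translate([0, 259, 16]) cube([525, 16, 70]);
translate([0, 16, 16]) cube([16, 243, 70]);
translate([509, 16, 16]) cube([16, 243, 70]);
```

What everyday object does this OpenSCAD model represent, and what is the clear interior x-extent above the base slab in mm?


An open box. The internal width is 493 mm.

A 525×275 base slab with four walls standing on it — an open box. The base is 525 mm wide and the walls are 16 mm thick, so the internal width is 525 − 2 × 16 = 493 mm.


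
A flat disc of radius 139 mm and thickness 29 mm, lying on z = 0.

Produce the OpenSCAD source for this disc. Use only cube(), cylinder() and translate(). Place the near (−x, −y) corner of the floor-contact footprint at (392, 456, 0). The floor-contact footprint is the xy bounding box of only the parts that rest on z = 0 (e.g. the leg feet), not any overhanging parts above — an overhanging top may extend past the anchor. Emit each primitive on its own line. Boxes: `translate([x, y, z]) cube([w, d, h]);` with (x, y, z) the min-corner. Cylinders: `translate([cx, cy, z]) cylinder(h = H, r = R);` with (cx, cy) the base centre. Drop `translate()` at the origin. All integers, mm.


translate([531, 595, 0]) cylinder(h = 29, r = 139);


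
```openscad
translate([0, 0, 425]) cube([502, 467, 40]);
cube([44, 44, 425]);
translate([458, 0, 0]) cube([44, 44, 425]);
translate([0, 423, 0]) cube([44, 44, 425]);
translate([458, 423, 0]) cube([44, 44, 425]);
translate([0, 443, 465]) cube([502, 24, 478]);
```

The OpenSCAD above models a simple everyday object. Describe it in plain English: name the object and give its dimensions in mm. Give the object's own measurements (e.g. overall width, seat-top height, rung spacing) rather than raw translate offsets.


A chair. The seat is a 502×467×40 mm slab with its top at z = 465 mm, on four 44×44 mm corner legs (flush with the seat edges, standing on z = 0). A flat backrest 24 mm thick, 478 mm tall, spans the full seat width and rises from the seat top along its +y edge, rear face flush with the rear of the seat.


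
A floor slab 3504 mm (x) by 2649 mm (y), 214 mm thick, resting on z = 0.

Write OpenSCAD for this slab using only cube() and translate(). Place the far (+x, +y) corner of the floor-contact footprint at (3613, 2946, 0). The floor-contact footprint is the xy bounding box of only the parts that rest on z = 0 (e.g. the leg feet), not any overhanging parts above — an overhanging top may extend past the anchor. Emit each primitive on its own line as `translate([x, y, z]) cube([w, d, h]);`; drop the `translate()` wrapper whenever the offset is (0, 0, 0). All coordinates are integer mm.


translate([109, 297, 0]) cube([3504, 2649, 214]);


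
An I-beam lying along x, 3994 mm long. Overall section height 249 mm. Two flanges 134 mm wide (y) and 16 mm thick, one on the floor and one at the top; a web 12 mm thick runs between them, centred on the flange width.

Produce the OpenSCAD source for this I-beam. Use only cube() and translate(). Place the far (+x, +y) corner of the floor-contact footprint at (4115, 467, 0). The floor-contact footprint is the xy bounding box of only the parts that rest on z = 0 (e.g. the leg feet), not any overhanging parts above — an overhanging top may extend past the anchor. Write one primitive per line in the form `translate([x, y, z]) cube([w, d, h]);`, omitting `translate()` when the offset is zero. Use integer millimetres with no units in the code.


translate([121, 333, 0]) cube([3994, 134, 16]);
translate([121, 394, 16]) cube([3994, 12, 217]);
translate([121, 333, 233]) cube([3994, 134, 16]);


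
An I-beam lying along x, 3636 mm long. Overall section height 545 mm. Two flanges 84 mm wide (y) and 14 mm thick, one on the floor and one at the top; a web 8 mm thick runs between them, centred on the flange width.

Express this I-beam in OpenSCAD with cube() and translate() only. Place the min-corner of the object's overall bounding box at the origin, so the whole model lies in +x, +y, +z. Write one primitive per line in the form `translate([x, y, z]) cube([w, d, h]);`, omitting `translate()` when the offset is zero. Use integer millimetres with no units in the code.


cube([3636, 84, 14]);
translate([0, 38, 14]) cube([3636, 8, 517]);
translate([0, 0, 531]) cube([3636, 84, 14]);


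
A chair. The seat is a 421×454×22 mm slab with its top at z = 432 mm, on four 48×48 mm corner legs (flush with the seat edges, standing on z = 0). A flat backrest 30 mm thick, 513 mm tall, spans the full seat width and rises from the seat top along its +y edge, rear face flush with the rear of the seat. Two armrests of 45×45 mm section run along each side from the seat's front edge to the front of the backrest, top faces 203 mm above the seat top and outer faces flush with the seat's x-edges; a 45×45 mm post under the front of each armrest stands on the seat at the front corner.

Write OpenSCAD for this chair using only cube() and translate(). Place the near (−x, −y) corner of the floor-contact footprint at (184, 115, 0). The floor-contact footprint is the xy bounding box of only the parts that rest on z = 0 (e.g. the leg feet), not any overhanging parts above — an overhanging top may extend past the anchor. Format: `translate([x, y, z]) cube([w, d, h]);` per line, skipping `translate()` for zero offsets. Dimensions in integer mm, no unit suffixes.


translate([184, 115, 410]) cube([421, 454, 22]);
translate([184, 115, 0]) cube([48, 48, 410]);
translate([557, 115, 0]) cube([48, 48, 410]);
translate([184, 521, 0]) cube([48, 48, 410]);
translate([557, 521, 0]) cube([48, 48, 410]);
translate([184, 539, 432]) cube([421, 30, 513]);
translate([184, 115, 590]) cube([45, 424, 45]);
translate([560, 115, 590]) cube([45, 424, 45]);
translate([184, 115, 432]) cube([45, 45, 158]);
translate([560, 115, 432]) cube([45, 45, 158]);


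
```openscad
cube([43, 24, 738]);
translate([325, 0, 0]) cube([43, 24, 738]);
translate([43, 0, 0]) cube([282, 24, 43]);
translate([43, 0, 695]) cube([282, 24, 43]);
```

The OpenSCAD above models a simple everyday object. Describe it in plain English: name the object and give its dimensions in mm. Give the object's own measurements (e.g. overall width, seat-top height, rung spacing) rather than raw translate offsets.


A rectangular picture frame lying in the x–z plane (depth along y). The opening is 282 mm wide (x) by 652 mm tall (z), surrounded by a border 43 mm wide on all four sides. The frame is 24 mm deep and is made of two full-height vertical stiles with two horizontal rails fitted between them.


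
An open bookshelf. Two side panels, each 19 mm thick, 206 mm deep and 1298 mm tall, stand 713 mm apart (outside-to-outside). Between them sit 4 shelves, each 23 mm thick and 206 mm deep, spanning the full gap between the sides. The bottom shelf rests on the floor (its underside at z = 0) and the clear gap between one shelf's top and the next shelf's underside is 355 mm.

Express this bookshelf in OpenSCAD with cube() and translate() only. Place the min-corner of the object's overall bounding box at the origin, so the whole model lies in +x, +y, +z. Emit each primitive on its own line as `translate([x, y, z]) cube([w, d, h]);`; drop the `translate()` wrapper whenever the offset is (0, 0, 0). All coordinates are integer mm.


cube([19, 206, 1298]);
translate([694, 0, 0]) cube([19, 206, 1298]);
translate([19, 0, 0]) cube([675, 206, 23]);
translate([19, 0, 378]) cube([675, 206, 23]);
translate([19, 0, 756]) cube([675, 206, 23]);
translate([19, 0, 1134]) cube([675, 206, 23]);


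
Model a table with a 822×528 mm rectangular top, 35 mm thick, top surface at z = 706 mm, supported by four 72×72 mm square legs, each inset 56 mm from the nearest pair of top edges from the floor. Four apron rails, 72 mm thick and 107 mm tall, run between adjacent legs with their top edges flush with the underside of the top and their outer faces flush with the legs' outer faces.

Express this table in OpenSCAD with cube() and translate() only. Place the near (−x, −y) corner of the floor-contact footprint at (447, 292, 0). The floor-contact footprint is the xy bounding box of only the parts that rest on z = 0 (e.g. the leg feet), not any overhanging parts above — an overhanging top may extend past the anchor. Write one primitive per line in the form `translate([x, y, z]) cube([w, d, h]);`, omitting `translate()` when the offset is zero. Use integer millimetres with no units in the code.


translate([391, 236, 671]) cube([822, 528, 35]);
translate([447, 292, 0]) cube([72, 72, 671]);
translate([1085, 292, 0]) cube([72, 72, 671]);
translate([447, 636, 0]) cube([72, 72, 671]);
translate([1085, 636, 0]) cube([72, 72, 671]);
translate([519, 292, 564]) cube([566, 72, 107]);
translate([519, 636, 564]) cube([566, 72, 107]);
translate([447, 364, 564]) cube([72, 272, 107]);
translate([1085, 364, 564]) cube([72, 272, 107]);


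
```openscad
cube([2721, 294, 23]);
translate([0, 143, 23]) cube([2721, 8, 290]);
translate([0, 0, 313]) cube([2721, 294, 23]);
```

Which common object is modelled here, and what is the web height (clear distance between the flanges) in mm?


An I-beam. The web height is 290 mm.

Two wide flanges with a thin centred web — an I-beam. Overall 336 mm minus two 23 mm flanges gives a web of 336 − 2·23 = 290 mm.


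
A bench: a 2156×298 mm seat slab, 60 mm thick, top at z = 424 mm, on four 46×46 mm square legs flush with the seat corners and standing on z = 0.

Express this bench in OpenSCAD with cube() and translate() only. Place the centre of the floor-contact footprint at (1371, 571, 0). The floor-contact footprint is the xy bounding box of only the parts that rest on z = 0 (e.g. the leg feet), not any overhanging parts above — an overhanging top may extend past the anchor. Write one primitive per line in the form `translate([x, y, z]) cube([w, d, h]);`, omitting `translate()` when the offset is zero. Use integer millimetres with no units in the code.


translate([293, 422, 364]) cube([2156, 298, 60]);
translate([293, 422, 0]) cube([46, 46, 364]);
translate([293, 674, 0]) cube([46, 46, 364]);
translate([2403, 422, 0]) cube([46, 46, 364]);
translate([2403, 674, 0]) cube([46, 46, 364]);


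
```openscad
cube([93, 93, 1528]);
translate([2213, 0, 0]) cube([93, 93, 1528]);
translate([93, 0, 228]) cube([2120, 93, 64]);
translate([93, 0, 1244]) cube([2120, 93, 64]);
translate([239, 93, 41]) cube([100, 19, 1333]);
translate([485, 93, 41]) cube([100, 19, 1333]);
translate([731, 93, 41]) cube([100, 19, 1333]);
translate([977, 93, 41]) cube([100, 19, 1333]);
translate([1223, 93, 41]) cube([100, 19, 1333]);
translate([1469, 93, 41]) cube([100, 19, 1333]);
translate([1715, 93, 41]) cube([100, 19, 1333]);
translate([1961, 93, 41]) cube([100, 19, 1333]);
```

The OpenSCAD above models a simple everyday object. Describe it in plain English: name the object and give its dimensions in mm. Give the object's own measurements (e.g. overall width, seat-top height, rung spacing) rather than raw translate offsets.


A fence section. Two 93×93 mm posts, 1528 mm tall, stand on the floor with a clear span of 2120 mm between their inner faces. Two horizontal rails of 93×64 mm section span the gap between the posts with their undersides at z = 228 mm and z = 1244 mm, flush with the posts' −y face. 8 pickets, each 100 mm wide, 19 mm thick and 1333 mm tall, are fixed to the +y face of the rails with their bottoms at z = 41 mm, spaced across the span with a 146 mm gap after the −x post and between neighbouring pickets, with 152 mm left before the +x post.


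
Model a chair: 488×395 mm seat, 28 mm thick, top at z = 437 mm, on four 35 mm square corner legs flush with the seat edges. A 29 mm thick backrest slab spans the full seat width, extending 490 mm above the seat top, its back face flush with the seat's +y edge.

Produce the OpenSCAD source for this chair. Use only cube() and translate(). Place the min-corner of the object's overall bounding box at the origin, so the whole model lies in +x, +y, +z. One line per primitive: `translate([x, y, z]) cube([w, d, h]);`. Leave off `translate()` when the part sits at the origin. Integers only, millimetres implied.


translate([0, 0, 409]) cube([488, 395, 28]);
cube([35, 35, 409]);
translate([453, 0, 0]) cube([35, 35, 409]);
translate([0, 360, 0]) cube([35, 35, 409]);
translate([453, 360, 0]) cube([35, 35, 409]);
translate([0, 366, 437]) cube([488, 29, 490]);


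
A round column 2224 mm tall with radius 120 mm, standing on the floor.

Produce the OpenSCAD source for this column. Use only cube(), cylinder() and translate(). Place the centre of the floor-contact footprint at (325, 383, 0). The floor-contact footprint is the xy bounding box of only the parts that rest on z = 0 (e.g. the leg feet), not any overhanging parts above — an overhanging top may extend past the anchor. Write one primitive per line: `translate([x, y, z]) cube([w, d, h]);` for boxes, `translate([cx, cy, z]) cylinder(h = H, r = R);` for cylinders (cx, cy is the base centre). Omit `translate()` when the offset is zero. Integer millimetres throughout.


translate([325, 383, 0]) cylinder(h = 2224, r = 120);


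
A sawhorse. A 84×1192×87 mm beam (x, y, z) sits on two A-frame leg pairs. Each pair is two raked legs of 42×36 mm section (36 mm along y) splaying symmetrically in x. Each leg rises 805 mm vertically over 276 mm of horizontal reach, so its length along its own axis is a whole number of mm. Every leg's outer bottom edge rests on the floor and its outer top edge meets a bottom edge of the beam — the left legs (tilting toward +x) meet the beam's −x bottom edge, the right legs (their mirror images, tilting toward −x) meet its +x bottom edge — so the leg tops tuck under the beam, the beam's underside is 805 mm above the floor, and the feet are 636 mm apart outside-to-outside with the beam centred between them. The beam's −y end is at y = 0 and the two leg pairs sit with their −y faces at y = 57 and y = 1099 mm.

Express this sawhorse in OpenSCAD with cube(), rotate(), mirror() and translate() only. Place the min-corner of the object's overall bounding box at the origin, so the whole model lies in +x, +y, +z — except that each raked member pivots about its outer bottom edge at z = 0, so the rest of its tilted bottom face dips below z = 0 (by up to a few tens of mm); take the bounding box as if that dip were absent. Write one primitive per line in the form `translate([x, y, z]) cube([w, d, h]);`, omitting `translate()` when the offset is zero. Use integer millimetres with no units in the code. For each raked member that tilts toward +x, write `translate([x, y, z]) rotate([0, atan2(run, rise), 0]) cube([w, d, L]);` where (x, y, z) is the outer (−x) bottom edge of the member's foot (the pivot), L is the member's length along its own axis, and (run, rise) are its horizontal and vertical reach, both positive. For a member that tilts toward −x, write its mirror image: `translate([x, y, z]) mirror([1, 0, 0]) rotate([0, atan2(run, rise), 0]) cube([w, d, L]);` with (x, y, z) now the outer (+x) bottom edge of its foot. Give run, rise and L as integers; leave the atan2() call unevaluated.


translate([276, 0, 805]) cube([84, 1192, 87]);
translate([0, 57, 0]) rotate([0, atan2(276, 805), 0]) cube([42, 36, 851]);
translate([636, 57, 0]) mirror([1, 0, 0]) rotate([0, atan2(276, 805), 0]) cube([42, 36, 851]);
translate([0, 1099, 0]) rotate([0, atan2(276, 805), 0]) cube([42, 36, 851]);
translate([636, 1099, 0]) mirror([1, 0, 0]) rotate([0, atan2(276, 805), 0]) cube([42, 36, 851]);
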